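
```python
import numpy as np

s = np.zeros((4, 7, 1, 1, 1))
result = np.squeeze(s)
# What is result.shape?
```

(4, 7)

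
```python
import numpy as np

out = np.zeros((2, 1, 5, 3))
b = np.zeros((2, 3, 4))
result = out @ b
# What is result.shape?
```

(2, 2, 5, 4)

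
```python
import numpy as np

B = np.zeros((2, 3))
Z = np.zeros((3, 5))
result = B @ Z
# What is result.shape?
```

(2, 5)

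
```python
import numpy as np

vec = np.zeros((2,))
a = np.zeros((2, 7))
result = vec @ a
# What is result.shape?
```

(7,)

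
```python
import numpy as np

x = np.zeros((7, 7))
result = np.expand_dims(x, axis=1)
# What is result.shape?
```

(7, 1, 7)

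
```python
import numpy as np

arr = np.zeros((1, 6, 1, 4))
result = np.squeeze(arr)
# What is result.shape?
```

(6, 4)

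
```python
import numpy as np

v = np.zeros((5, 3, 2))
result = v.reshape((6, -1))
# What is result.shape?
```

(6, 5)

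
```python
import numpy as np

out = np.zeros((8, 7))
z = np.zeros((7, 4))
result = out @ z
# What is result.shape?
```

(8, 4)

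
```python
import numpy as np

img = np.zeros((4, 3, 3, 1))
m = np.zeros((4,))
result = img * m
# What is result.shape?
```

(4, 3, 3, 4)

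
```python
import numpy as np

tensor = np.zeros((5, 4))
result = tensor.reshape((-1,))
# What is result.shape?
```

(20,)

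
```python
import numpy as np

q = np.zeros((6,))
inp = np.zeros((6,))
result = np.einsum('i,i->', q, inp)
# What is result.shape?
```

()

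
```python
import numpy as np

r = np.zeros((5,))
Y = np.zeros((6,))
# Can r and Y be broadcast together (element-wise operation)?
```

No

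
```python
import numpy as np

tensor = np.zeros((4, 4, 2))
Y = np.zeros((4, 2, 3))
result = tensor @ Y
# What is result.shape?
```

(4, 4, 3)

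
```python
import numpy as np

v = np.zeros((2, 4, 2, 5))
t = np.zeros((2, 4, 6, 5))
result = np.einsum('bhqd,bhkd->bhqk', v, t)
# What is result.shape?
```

(2, 4, 2, 6)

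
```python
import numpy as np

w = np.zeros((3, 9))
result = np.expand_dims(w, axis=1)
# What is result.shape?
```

(3, 1, 9)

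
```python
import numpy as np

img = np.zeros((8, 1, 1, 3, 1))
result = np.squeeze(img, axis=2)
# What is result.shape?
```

(8, 1, 3, 1)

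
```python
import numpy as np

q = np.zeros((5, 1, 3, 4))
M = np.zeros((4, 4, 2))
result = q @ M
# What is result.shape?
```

(5, 4, 3, 2)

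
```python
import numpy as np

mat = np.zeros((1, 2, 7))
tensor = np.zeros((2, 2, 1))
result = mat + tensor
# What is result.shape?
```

(2, 2, 7)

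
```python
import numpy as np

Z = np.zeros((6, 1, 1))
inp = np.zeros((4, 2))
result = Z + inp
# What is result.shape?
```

(6, 4, 2)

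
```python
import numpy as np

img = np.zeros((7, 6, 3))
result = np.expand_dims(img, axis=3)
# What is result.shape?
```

(7, 6, 3, 1)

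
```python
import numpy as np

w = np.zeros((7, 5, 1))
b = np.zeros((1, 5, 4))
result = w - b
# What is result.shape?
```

(7, 5, 4)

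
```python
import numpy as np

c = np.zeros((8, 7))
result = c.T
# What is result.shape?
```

(7, 8)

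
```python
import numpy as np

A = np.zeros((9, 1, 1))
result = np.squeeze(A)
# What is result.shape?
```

(9,)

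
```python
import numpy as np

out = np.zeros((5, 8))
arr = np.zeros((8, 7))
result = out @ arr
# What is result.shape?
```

(5, 7)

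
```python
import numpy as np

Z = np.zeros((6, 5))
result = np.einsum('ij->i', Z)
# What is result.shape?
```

(6,)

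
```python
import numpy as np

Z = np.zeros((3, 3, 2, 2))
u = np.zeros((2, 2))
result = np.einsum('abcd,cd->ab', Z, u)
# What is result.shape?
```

(3, 3)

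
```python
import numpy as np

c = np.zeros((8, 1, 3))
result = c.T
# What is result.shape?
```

(3, 1, 8)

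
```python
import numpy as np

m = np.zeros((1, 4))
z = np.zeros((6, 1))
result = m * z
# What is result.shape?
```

(6, 4)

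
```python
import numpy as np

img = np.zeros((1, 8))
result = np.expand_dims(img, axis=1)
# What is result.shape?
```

(1, 1, 8)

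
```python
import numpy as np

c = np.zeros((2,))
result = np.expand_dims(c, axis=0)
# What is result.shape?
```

(1, 2)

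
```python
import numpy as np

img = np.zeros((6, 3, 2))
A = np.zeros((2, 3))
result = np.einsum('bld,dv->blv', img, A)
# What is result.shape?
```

(6, 3, 3)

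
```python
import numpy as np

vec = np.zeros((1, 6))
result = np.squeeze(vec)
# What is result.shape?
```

(6,)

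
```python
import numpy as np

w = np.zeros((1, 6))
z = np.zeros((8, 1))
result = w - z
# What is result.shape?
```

(8, 6)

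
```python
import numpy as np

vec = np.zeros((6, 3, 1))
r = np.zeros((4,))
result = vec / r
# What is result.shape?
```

(6, 3, 4)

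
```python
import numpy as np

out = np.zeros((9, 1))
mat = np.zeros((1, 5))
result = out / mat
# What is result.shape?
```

(9, 5)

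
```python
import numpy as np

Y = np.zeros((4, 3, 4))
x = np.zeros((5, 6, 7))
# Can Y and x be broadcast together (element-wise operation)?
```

No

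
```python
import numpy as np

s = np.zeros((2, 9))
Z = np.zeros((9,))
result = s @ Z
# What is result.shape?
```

(2,)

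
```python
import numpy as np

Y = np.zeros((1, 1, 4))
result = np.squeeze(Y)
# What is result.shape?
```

(4,)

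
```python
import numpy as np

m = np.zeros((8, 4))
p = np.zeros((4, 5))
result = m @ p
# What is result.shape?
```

(8, 5)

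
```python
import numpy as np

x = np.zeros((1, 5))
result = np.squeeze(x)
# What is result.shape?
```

(5,)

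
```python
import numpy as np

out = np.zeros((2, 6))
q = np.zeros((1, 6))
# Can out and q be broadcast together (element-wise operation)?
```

Yes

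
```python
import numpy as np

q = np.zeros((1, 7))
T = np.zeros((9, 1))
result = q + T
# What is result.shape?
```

(9, 7)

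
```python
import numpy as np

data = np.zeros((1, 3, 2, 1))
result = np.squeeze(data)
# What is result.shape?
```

(3, 2)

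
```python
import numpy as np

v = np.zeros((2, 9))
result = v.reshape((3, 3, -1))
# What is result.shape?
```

(3, 3, 2)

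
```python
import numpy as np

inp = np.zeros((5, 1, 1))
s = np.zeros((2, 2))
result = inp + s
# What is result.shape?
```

(5, 2, 2)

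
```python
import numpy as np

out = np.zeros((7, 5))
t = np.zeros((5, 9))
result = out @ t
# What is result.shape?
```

(7, 9)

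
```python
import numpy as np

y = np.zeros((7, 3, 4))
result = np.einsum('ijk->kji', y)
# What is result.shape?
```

(4, 3, 7)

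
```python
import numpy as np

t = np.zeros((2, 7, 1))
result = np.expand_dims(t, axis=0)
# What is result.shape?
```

(1, 2, 7, 1)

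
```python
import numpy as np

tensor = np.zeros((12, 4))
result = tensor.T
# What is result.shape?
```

(4, 12)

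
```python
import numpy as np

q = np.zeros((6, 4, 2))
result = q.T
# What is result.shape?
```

(2, 4, 6)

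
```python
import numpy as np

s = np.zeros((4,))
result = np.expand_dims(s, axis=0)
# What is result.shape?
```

(1, 4)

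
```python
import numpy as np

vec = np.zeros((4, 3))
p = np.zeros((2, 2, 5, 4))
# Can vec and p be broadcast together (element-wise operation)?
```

No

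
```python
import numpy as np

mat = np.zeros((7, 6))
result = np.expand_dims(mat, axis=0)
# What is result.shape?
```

(1, 7, 6)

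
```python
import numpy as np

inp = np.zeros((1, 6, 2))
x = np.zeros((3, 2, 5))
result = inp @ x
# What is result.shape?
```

(3, 6, 5)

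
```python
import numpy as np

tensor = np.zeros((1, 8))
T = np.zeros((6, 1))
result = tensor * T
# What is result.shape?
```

(6, 8)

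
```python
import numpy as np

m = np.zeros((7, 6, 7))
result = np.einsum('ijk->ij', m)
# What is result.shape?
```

(7, 6)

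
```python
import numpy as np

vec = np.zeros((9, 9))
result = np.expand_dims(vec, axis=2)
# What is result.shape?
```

(9, 9, 1)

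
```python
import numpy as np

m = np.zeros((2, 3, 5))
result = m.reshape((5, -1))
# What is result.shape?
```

(5, 6)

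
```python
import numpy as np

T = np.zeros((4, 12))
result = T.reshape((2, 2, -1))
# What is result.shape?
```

(2, 2, 12)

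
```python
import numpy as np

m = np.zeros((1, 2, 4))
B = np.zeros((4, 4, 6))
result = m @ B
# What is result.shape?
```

(4, 2, 6)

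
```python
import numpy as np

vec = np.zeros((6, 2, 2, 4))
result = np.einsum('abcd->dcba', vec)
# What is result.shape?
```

(4, 2, 2, 6)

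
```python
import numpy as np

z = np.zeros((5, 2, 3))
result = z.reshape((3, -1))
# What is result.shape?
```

(3, 10)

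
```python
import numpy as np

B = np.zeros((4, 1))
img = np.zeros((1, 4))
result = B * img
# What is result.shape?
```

(4, 4)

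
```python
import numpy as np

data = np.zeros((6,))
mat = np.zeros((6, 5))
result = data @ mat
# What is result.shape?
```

(5,)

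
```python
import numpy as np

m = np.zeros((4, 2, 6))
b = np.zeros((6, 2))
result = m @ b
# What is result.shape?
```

(4, 2, 2)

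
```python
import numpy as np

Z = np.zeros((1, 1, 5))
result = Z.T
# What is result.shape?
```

(5, 1, 1)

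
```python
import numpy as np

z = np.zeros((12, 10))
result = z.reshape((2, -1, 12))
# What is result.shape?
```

(2, 5, 12)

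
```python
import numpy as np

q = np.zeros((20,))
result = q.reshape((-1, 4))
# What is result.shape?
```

(5, 4)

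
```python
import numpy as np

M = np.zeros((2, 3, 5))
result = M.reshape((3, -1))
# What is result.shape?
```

(3, 10)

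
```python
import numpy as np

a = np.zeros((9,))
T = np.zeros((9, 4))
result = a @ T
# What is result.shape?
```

(4,)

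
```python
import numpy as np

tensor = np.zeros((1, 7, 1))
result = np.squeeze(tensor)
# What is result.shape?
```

(7,)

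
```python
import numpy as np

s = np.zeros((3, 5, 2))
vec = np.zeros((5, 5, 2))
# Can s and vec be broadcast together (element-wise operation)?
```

No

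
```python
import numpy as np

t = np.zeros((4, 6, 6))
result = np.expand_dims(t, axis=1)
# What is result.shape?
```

(4, 1, 6, 6)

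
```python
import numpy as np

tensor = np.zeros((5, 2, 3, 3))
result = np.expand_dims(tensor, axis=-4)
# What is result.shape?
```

(5, 1, 2, 3, 3)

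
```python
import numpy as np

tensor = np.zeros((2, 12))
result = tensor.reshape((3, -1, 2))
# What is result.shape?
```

(3, 4, 2)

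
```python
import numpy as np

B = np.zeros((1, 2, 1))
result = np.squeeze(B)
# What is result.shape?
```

(2,)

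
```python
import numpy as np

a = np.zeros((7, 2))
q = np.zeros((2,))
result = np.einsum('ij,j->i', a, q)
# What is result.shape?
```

(7,)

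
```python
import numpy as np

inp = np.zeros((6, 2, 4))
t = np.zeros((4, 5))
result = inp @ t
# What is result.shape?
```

(6, 2, 5)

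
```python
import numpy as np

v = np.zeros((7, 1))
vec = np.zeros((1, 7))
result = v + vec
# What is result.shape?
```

(7, 7)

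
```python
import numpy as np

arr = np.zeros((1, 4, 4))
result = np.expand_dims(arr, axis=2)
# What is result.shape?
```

(1, 4, 1, 4)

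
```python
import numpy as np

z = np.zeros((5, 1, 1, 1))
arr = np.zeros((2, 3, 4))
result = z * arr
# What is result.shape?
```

(5, 2, 3, 4)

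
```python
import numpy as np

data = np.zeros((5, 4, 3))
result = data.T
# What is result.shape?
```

(3, 4, 5)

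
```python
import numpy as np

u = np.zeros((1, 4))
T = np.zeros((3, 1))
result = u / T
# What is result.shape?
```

(3, 4)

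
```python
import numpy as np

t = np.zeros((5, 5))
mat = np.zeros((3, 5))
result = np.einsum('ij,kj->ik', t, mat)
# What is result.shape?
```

(5, 3)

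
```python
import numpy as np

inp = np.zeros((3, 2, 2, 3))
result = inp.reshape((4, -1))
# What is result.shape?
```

(4, 9)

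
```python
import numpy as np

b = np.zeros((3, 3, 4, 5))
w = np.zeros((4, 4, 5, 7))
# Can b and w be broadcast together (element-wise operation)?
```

No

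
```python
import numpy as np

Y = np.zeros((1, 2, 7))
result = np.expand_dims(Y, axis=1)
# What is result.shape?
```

(1, 1, 2, 7)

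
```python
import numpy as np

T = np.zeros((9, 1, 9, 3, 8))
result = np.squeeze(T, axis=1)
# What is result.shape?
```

(9, 9, 3, 8)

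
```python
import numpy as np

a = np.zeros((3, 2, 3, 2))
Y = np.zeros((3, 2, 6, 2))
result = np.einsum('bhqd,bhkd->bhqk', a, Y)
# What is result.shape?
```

(3, 2, 3, 6)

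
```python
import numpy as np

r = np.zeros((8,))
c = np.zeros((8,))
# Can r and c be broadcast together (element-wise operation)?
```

Yes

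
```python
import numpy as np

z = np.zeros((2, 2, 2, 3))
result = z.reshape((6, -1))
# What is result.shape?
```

(6, 4)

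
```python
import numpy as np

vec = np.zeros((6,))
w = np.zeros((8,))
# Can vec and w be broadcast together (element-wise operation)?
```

No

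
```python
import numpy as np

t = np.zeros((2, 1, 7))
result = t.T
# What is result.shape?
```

(7, 1, 2)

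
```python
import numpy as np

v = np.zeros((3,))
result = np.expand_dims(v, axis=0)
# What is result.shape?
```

(1, 3)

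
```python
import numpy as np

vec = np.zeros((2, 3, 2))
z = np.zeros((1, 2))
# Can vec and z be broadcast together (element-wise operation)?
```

Yes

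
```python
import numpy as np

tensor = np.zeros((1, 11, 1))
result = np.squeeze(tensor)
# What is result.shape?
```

(11,)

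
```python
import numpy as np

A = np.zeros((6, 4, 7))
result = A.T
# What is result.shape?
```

(7, 4, 6)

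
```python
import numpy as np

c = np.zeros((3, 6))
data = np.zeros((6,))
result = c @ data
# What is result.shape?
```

(3,)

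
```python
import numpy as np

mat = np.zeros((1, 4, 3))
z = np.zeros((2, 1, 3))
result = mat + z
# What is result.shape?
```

(2, 4, 3)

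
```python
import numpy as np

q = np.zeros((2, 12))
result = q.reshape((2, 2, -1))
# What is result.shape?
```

(2, 2, 6)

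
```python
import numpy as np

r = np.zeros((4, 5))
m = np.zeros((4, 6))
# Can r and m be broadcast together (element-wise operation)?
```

No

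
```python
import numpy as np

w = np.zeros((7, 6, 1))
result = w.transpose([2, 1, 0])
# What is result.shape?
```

(1, 6, 7)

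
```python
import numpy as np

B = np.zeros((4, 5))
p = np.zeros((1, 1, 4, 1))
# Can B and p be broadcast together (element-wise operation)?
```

Yes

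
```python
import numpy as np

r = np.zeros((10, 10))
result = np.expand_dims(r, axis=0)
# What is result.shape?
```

(1, 10, 10)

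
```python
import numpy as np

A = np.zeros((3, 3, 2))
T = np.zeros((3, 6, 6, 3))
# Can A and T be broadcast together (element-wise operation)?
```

No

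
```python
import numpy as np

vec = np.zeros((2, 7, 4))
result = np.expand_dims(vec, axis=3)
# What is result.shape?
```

(2, 7, 4, 1)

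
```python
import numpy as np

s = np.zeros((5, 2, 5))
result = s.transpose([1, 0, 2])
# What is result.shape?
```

(2, 5, 5)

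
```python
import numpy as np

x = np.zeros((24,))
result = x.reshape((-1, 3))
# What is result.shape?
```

(8, 3)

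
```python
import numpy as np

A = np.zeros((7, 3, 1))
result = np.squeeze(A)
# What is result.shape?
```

(7, 3)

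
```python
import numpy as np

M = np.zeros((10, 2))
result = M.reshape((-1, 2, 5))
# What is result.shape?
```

(2, 2, 5)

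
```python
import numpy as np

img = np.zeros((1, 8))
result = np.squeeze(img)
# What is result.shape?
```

(8,)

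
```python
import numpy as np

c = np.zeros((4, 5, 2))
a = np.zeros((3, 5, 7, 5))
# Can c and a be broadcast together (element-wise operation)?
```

No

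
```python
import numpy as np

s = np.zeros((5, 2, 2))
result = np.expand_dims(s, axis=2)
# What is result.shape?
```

(5, 2, 1, 2)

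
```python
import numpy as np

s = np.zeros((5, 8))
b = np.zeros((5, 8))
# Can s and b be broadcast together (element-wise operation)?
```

Yes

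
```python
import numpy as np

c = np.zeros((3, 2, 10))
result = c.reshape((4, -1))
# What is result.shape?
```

(4, 15)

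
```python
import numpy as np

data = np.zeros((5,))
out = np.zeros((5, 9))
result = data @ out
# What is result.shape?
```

(9,)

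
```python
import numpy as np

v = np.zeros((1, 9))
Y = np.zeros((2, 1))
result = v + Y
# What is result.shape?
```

(2, 9)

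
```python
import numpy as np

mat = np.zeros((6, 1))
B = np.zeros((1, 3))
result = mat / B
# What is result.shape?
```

(6, 3)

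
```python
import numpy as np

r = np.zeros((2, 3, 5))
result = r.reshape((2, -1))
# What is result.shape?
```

(2, 15)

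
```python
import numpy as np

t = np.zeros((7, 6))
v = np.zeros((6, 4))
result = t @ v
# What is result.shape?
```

(7, 4)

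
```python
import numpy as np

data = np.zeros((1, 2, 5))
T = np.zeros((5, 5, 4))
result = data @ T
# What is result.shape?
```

(5, 2, 4)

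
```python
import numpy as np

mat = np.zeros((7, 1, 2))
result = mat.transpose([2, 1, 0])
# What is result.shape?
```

(2, 1, 7)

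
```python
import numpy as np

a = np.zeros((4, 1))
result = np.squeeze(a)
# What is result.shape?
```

(4,)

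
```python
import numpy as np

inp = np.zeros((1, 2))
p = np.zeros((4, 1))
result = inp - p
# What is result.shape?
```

(4, 2)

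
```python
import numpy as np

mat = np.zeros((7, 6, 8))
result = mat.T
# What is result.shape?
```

(8, 6, 7)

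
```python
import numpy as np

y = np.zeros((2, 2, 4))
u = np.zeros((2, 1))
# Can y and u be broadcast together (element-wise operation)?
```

Yes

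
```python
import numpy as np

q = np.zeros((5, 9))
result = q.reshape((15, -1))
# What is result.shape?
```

(15, 3)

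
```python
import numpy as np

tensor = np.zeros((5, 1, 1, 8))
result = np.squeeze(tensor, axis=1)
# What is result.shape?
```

(5, 1, 8)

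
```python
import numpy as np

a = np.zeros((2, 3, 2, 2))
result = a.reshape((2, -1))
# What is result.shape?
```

(2, 12)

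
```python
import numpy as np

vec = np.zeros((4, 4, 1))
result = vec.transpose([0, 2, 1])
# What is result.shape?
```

(4, 1, 4)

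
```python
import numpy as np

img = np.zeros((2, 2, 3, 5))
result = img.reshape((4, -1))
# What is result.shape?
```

(4, 15)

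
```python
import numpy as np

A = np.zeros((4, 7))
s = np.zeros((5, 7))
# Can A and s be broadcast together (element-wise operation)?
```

No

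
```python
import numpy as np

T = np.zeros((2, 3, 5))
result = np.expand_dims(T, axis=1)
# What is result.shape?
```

(2, 1, 3, 5)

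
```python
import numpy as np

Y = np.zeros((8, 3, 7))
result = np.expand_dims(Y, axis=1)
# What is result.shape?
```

(8, 1, 3, 7)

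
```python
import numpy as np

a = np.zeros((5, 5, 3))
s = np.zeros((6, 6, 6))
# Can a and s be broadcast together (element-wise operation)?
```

No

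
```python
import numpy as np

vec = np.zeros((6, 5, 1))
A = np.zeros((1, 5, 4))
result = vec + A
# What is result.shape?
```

(6, 5, 4)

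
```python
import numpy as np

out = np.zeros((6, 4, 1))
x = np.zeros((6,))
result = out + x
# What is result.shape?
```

(6, 4, 6)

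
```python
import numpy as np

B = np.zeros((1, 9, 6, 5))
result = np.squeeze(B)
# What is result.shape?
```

(9, 6, 5)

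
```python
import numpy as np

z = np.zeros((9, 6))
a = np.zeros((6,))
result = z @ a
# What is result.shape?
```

(9,)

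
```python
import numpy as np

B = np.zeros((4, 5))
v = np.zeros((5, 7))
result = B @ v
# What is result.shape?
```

(4, 7)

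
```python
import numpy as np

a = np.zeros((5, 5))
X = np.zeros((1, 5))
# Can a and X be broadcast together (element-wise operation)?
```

Yes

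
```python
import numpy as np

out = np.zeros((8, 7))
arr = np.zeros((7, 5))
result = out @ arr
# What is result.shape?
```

(8, 5)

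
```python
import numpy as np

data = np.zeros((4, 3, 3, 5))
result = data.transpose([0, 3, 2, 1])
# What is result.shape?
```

(4, 5, 3, 3)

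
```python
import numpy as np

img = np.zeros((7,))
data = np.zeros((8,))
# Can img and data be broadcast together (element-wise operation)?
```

No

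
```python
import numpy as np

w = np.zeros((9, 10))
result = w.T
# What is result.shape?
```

(10, 9)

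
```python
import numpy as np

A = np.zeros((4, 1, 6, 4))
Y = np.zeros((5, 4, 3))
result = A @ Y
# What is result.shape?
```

(4, 5, 6, 3)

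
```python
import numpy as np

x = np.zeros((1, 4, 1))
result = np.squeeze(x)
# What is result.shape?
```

(4,)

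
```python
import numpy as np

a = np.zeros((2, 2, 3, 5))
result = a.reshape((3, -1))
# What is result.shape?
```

(3, 20)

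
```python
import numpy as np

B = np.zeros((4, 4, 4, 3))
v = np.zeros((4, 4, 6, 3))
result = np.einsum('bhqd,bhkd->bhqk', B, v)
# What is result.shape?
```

(4, 4, 4, 6)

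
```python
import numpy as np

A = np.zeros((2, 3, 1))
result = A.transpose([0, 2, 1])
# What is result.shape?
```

(2, 1, 3)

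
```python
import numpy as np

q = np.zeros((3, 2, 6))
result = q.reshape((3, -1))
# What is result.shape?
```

(3, 12)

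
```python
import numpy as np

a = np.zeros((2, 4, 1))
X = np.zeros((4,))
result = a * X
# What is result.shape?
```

(2, 4, 4)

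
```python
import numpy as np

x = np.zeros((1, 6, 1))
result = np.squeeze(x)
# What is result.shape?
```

(6,)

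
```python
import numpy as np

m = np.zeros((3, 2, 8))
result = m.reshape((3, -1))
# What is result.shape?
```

(3, 16)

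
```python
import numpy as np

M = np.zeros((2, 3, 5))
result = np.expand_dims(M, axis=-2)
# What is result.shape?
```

(2, 3, 1, 5)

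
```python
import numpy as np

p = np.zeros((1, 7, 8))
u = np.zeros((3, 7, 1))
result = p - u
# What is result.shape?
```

(3, 7, 8)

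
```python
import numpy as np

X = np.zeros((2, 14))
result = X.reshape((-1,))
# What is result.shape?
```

(28,)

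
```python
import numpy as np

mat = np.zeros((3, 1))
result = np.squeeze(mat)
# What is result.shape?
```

(3,)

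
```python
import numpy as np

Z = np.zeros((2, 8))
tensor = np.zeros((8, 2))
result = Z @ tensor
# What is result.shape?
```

(2, 2)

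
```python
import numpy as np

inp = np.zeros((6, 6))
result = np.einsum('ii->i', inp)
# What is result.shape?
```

(6,)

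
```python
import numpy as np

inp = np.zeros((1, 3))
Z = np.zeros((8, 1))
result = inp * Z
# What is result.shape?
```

(8, 3)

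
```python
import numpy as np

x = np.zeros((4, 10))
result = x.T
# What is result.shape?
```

(10, 4)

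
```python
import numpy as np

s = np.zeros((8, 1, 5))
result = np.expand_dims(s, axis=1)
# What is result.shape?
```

(8, 1, 1, 5)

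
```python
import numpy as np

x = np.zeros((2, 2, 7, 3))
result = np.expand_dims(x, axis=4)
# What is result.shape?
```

(2, 2, 7, 3, 1)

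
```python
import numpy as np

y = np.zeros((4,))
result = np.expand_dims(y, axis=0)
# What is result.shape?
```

(1, 4)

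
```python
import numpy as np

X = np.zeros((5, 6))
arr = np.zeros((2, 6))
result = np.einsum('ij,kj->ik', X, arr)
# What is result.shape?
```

(5, 2)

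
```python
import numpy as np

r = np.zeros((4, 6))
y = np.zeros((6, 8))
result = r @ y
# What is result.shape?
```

(4, 8)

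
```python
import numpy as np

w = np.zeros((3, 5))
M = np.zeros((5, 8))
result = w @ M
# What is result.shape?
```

(3, 8)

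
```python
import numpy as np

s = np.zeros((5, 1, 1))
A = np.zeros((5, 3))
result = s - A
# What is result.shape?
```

(5, 5, 3)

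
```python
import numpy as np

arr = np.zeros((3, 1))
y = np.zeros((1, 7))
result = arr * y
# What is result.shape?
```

(3, 7)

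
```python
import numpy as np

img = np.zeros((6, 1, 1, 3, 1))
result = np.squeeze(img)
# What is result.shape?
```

(6, 3)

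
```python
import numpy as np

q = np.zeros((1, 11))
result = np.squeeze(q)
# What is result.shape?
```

(11,)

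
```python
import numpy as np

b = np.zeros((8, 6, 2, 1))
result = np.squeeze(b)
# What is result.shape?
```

(8, 6, 2)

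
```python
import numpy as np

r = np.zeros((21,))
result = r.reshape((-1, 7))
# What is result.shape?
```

(3, 7)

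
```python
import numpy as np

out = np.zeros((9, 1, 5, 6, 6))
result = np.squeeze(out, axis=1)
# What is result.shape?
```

(9, 5, 6, 6)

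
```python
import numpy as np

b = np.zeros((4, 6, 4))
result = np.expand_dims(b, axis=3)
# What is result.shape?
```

(4, 6, 4, 1)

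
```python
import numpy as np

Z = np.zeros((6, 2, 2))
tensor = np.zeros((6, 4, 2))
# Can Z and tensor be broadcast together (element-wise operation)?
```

No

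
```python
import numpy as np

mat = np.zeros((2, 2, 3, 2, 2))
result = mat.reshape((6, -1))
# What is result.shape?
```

(6, 8)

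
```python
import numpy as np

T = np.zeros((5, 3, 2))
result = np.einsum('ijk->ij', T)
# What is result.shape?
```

(5, 3)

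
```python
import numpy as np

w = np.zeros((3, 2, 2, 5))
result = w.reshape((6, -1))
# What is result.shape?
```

(6, 10)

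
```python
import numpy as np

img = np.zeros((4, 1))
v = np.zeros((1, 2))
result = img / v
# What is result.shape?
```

(4, 2)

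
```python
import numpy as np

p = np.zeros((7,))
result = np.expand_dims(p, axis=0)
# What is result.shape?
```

(1, 7)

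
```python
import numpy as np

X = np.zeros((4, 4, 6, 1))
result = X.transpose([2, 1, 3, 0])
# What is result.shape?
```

(6, 4, 1, 4)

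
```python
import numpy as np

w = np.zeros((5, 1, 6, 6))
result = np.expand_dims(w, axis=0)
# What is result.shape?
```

(1, 5, 1, 6, 6)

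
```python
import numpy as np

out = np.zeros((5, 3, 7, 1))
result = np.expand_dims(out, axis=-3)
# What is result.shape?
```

(5, 3, 1, 7, 1)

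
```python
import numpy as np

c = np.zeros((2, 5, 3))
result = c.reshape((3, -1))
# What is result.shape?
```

(3, 10)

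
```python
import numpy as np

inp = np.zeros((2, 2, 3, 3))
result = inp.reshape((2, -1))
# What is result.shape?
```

(2, 18)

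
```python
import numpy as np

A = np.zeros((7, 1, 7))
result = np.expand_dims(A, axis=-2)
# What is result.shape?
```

(7, 1, 1, 7)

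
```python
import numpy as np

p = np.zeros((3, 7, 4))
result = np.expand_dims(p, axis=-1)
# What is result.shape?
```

(3, 7, 4, 1)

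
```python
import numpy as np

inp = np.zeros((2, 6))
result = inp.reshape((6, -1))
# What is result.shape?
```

(6, 2)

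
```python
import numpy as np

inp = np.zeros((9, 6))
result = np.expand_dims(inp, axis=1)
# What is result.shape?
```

(9, 1, 6)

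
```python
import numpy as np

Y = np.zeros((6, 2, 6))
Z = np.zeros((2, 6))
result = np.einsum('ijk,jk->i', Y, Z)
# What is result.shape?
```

(6,)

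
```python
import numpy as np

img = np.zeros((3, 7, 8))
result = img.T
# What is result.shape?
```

(8, 7, 3)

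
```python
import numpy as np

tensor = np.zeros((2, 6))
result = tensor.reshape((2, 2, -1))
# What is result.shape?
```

(2, 2, 3)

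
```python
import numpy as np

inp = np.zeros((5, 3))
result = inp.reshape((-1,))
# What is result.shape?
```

(15,)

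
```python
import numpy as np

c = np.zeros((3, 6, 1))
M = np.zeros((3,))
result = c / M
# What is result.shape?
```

(3, 6, 3)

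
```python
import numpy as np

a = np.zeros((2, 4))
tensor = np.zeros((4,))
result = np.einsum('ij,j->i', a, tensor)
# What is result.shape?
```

(2,)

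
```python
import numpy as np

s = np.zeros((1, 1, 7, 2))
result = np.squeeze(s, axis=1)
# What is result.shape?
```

(1, 7, 2)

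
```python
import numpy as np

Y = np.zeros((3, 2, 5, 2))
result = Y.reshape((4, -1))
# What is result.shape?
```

(4, 15)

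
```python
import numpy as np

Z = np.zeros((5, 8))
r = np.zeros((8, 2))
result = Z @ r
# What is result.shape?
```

(5, 2)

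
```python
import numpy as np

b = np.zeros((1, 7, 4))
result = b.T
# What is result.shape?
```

(4, 7, 1)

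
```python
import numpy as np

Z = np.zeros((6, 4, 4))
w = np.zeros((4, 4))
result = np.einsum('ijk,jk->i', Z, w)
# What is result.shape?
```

(6,)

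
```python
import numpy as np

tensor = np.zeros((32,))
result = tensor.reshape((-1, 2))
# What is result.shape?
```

(16, 2)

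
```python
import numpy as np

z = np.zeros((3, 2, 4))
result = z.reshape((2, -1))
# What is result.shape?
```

(2, 12)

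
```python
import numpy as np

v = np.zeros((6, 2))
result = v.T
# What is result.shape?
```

(2, 6)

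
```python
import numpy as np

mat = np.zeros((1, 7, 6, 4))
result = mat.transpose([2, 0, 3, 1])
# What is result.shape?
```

(6, 1, 4, 7)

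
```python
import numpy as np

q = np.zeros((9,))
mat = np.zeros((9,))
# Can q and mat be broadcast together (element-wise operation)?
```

Yes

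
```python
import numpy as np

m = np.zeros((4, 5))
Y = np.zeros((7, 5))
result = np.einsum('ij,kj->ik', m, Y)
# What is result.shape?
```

(4, 7)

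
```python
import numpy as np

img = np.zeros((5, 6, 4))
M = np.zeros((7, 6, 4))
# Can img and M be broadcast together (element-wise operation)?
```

No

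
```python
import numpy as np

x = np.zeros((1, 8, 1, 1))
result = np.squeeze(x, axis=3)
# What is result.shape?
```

(1, 8, 1)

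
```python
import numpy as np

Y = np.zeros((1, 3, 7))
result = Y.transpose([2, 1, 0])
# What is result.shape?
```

(7, 3, 1)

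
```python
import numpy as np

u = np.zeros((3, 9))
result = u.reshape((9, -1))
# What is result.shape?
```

(9, 3)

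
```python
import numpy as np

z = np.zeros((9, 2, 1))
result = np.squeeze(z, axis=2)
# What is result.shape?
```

(9, 2)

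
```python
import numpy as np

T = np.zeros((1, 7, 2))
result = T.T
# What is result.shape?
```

(2, 7, 1)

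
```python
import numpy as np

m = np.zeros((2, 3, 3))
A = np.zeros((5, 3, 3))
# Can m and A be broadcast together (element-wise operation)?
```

No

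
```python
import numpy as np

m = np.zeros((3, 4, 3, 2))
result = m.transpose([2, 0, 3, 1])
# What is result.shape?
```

(3, 3, 2, 4)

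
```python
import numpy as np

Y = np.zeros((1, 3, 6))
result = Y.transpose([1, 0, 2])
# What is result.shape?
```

(3, 1, 6)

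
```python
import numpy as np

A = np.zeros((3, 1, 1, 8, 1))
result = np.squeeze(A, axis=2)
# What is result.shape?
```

(3, 1, 8, 1)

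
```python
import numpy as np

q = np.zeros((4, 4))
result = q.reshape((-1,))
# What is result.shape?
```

(16,)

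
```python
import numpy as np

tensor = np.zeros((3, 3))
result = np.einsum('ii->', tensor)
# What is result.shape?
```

()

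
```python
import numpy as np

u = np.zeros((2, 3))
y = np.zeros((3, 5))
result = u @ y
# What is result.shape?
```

(2, 5)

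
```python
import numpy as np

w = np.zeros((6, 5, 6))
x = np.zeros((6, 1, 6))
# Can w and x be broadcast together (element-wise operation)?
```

Yes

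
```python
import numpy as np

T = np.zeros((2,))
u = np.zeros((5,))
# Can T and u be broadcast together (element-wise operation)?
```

No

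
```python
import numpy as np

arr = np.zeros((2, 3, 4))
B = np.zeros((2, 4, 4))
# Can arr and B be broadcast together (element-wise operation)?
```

No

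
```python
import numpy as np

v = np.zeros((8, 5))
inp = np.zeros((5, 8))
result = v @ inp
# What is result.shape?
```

(8, 8)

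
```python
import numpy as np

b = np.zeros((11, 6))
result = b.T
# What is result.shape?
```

(6, 11)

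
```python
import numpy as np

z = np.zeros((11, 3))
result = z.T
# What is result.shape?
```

(3, 11)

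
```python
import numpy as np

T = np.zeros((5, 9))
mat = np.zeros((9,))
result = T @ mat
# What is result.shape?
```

(5,)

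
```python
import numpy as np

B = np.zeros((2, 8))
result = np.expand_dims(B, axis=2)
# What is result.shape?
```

(2, 8, 1)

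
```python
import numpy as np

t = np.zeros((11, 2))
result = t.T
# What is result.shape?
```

(2, 11)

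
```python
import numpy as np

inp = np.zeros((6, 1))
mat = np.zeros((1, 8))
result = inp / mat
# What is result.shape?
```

(6, 8)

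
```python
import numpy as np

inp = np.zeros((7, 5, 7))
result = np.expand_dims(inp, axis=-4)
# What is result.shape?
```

(1, 7, 5, 7)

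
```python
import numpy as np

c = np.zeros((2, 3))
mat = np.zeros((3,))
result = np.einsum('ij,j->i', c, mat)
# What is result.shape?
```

(2,)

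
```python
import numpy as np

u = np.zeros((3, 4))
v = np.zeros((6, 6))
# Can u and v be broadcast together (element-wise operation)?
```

No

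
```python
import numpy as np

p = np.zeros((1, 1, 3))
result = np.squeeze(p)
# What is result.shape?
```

(3,)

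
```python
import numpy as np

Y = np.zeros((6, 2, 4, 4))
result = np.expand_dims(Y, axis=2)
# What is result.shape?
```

(6, 2, 1, 4, 4)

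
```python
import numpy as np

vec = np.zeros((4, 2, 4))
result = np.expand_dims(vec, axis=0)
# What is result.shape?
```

(1, 4, 2, 4)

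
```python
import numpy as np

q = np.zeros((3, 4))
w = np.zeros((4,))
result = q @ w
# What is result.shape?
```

(3,)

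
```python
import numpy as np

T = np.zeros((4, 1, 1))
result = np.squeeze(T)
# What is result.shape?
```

(4,)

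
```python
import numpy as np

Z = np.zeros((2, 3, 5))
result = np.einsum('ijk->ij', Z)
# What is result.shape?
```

(2, 3)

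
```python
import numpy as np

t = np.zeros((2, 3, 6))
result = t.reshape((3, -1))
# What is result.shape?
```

(3, 12)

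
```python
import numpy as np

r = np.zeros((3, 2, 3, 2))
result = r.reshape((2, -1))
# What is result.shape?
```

(2, 18)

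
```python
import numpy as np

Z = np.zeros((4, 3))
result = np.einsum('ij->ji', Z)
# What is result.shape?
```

(3, 4)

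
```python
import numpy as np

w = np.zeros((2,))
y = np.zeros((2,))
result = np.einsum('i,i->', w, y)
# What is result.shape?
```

()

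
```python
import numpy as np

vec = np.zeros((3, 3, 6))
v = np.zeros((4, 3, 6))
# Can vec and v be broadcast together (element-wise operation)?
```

No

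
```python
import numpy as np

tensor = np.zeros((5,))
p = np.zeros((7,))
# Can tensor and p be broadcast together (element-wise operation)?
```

No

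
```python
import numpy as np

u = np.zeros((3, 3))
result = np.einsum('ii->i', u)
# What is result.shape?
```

(3,)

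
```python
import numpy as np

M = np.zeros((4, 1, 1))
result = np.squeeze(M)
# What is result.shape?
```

(4,)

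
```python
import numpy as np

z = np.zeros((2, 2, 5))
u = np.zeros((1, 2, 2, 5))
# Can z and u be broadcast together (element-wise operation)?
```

Yes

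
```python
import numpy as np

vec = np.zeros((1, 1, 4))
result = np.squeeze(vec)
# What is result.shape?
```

(4,)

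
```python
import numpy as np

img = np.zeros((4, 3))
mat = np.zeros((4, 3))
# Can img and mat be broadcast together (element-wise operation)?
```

Yes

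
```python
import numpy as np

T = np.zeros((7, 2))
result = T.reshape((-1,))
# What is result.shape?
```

(14,)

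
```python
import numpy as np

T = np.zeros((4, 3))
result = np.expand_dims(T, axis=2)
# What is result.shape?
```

(4, 3, 1)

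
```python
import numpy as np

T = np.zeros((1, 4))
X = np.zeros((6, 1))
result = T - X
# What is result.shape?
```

(6, 4)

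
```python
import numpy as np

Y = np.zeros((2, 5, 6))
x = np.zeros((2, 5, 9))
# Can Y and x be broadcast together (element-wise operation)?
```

No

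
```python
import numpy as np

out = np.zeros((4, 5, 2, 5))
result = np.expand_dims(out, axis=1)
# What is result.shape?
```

(4, 1, 5, 2, 5)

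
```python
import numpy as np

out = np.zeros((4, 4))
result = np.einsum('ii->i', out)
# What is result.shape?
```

(4,)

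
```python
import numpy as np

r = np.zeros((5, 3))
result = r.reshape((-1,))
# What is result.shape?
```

(15,)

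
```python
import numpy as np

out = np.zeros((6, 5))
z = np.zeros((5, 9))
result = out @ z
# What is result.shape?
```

(6, 9)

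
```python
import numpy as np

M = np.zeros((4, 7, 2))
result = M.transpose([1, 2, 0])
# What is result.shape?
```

(7, 2, 4)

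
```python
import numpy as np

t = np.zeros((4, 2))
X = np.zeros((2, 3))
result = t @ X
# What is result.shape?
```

(4, 3)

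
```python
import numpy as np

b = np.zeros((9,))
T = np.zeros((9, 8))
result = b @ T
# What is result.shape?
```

(8,)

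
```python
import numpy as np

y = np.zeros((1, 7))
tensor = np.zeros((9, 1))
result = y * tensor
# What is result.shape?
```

(9, 7)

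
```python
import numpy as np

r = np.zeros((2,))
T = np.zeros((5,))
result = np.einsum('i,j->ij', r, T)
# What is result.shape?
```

(2, 5)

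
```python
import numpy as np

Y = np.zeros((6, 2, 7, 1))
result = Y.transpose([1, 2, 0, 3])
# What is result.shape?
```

(2, 7, 6, 1)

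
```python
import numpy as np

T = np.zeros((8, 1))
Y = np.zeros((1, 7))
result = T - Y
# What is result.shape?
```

(8, 7)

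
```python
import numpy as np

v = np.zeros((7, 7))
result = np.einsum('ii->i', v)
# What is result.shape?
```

(7,)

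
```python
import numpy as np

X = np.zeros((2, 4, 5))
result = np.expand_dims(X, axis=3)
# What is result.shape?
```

(2, 4, 5, 1)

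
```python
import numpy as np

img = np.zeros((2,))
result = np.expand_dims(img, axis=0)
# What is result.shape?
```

(1, 2)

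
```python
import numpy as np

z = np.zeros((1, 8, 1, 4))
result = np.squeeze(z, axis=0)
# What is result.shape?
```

(8, 1, 4)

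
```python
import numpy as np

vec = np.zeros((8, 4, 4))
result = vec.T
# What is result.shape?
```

(4, 4, 8)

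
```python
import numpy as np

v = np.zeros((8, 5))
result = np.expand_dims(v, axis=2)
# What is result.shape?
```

(8, 5, 1)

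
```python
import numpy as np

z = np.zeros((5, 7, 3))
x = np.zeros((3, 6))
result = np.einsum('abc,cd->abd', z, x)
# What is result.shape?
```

(5, 7, 6)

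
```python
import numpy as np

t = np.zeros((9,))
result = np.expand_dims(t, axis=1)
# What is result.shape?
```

(9, 1)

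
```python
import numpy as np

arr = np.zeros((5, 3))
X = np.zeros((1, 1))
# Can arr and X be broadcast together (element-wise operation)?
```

Yes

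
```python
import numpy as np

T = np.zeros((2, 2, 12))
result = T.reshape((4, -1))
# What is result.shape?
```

(4, 12)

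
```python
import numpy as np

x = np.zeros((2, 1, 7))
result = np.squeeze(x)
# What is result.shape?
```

(2, 7)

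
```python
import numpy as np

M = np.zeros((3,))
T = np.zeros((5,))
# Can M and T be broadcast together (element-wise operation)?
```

No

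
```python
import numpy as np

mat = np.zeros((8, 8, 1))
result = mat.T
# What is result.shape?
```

(1, 8, 8)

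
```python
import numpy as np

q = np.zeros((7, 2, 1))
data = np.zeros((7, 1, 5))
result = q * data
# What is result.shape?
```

(7, 2, 5)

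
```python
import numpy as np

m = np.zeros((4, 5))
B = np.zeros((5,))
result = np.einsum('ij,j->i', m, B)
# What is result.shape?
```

(4,)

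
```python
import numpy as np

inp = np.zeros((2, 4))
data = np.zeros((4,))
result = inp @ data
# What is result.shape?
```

(2,)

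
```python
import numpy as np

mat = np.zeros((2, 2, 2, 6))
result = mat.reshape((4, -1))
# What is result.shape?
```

(4, 12)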